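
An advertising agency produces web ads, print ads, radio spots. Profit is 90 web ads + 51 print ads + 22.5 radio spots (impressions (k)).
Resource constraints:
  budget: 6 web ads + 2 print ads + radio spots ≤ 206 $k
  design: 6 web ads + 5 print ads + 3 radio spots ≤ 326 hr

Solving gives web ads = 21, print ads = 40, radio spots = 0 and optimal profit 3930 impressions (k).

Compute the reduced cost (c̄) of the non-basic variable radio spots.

-6.5

At the optimum: budget uses 206 of 206 (binding); design uses 326 of 326 (binding).
From A_Bᵀ y = c: 6·y_budget + 6·y_design = 90; 2·y_budget + 5·y_design = 51.
This yields shadow prices y_budget = 8, y_design = 7.
Reduced cost of radio spots: c₃ − yᵀa₃ = 22.5 − (8·1 + 7·3) = 22.5 − 29 = -6.5.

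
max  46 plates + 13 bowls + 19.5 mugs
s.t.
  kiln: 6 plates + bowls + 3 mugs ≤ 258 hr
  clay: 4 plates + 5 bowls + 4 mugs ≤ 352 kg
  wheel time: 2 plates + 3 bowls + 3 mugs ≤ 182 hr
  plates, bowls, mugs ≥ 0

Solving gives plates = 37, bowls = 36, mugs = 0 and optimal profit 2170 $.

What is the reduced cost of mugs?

-7.5

At the optimum: kiln uses 258 of 258 (binding); clay uses 328 of 352 (slack = 24); wheel time uses 182 of 182 (binding).
Slack constraints have shadow price 0 (complementary slackness).
From A_Bᵀ y = c: 6·y_kiln + 2·y_wheel time = 46; 1·y_kiln + 3·y_wheel time = 13.
This yields shadow prices y_kiln = 7, y_wheel time = 2.
Reduced cost of mugs: c₃ − yᵀa₃ = 19.5 − (7·3 + 2·3) = 19.5 − 27 = -7.5.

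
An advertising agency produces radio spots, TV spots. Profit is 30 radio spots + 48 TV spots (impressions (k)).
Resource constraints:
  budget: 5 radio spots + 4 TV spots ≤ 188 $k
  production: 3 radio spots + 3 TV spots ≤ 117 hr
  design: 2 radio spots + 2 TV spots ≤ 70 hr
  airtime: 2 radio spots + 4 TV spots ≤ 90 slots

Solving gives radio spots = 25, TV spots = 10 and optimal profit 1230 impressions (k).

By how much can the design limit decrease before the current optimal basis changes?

Binding constraints: design, airtime. The basis is B = [[2,2],[2,4]] with det 4.
Per unit decrease in design, x* moves by d = (-1, 0.5).
The basis stays optimal until radio spots reaches 0; allowable decrease = 25 hr.

25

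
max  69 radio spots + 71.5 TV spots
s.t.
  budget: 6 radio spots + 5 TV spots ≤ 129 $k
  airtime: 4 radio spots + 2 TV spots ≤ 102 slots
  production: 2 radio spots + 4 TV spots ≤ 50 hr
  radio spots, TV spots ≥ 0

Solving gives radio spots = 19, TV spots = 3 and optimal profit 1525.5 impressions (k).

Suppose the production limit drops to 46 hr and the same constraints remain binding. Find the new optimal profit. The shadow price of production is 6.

1501.5

Δb = -4, so new z* = 1525.5 + (6)·(-4) = 1525.5 − 24 = 1501.5.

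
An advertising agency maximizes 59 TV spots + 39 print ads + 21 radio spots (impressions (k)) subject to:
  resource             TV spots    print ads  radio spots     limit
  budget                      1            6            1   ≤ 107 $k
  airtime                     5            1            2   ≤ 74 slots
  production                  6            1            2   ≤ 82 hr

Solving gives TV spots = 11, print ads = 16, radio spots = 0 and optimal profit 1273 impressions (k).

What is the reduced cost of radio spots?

-2

At the optimum: budget uses 107 of 107 (binding); airtime uses 71 of 74 (slack = 3); production uses 82 of 82 (binding).
Slack constraints have shadow price 0 (complementary slackness).
Dual feasibility on the basic columns requires 1·y_budget + 6·y_production = 59, 6·y_budget + 1·y_production = 39.
→ y_budget = 5 and y_production = 9.
Reduced cost of radio spots: c₃ − yᵀa₃ = 21 − (5·1 + 9·2) = 21 − 23 = -2.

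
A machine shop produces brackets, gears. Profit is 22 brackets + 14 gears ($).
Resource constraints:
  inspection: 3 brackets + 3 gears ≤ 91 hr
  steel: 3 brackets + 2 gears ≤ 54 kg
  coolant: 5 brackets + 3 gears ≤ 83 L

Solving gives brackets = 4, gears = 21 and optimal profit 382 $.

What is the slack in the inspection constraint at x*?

16

inspection used = 3·4 + 3·21 = 75; slack = 91 − 75 = 16.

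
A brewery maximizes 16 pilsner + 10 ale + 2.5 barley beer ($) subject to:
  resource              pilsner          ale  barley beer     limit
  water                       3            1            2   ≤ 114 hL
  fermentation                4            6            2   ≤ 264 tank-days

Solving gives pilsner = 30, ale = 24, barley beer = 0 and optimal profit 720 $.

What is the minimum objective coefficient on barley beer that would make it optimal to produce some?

Both water and fermentation are binding at x*.
Dual feasibility on the basic columns requires 3·y_water + 4·y_fermentation = 16, 1·y_water + 6·y_fermentation = 10.
Solving: y_water = 4, y_fermentation = 1.
barley beer enters the basis when its profit ≥ yᵀa₃ = 4·2 + 1·2 = 10.

10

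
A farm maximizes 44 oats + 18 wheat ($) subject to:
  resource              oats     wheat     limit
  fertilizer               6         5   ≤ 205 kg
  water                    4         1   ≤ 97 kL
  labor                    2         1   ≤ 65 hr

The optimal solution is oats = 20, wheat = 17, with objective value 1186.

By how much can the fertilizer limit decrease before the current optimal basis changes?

59.5

Binding constraints: fertilizer, water. The basis is B = [[6,5],[4,1]] with det -14.
Per unit decrease in fertilizer, x* moves by d = (0.0714, -0.2857).
The basis stays optimal until wheat reaches 0; allowable decrease = 59.5 kg.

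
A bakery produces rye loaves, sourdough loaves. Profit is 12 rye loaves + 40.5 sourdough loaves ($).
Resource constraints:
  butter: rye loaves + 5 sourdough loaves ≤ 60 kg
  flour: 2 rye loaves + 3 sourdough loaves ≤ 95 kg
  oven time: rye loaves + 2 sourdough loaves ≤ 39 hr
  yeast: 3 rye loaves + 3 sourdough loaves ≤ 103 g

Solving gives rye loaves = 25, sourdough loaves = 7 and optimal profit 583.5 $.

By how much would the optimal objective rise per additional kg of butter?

Binding: butter and oven time. Non-binding: flour (24 unused), yeast (7 unused).
Since flour, yeast are not tight, their duals are 0.
From A_Bᵀ y = c: 1·y_butter + 1·y_oven time = 12; 5·y_butter + 2·y_oven time = 40.5.
→ y_butter = 5.5 and y_oven time = 6.5.
Shadow price of butter = 5.5.

5.5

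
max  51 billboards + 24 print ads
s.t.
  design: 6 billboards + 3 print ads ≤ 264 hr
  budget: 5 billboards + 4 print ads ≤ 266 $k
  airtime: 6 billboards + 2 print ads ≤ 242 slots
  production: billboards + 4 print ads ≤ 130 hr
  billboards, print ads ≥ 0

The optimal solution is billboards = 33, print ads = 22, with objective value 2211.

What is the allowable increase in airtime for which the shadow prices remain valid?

Binding constraints: design, airtime. The basis is B = [[6,3],[6,2]] with det -6.
Per unit increase in airtime, x* moves by d = (0.5, -1).
The basis stays optimal until print ads reaches 0; allowable increase = 22 slots.

22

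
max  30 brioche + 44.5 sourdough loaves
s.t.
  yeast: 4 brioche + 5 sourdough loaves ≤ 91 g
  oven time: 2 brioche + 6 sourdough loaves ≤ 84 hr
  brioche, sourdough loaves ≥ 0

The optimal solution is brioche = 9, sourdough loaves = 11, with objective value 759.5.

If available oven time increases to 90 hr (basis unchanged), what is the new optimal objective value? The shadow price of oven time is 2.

Δb = 6, so new z* = 759.5 + (2)·(6) = 759.5 + 12 = 771.5.

771.5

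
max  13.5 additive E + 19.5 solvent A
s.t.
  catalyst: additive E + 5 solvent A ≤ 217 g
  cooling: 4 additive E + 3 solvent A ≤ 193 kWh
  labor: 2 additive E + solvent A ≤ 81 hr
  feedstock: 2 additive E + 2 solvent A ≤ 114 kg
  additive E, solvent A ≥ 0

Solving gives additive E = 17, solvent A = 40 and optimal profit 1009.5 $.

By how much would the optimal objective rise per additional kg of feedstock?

6

At the optimum: catalyst uses 217 of 217 (binding); cooling uses 188 of 193 (slack = 5); labor uses 74 of 81 (slack = 7); feedstock uses 114 of 114 (binding).
By complementary slackness, y = 0 for the non-binding constraints.
The binding rows give the dual system: 1·y_catalyst + 2·y_feedstock = 13.5 and 5·y_catalyst + 2·y_feedstock = 19.5.
→ y_catalyst = 1.5 and y_feedstock = 6.
Shadow price of feedstock = 6.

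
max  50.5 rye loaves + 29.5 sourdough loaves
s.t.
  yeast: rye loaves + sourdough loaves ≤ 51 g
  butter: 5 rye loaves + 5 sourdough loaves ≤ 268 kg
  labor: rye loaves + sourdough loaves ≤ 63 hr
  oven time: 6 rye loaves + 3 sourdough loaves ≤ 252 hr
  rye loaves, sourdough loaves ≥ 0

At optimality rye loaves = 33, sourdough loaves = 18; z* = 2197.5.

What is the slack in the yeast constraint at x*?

0

yeast used = 1·33 + 1·18 = 51; slack = 51 − 51 = 0.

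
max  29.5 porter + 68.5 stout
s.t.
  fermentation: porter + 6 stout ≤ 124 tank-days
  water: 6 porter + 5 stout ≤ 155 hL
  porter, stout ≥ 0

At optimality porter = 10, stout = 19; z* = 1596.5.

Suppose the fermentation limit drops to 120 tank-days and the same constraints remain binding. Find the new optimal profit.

At the optimum: fermentation uses 124 of 124 (binding); water uses 155 of 155 (binding).
From A_Bᵀ y = c: 1·y_fermentation + 6·y_water = 29.5; 6·y_fermentation + 5·y_water = 68.5.
Solving: y_fermentation = 8.5, y_water = 3.5.
Δz = y_fermentation·Δb = 8.5 × (-4) = -34, so new z* = 1596.5 − 34 = 1562.5.

1562.5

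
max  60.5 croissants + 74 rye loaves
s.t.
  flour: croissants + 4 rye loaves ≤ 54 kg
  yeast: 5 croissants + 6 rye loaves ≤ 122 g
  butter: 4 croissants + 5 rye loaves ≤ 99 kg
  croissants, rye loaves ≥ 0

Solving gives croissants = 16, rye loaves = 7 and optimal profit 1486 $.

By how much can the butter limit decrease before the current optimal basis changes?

1.4

Binding constraints: yeast, butter. The basis is B = [[5,6],[4,5]] with det 1.
Per unit decrease in butter, x* moves by d = (6, -5).
The basis stays optimal until rye loaves reaches 0; allowable decrease = 1.4 kg.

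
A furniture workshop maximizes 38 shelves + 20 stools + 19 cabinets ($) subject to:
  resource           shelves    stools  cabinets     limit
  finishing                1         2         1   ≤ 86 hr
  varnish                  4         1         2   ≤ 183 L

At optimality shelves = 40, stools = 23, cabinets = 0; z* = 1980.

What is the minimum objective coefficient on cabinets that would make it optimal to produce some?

Both finishing and varnish are binding at x*.
Dual feasibility on the basic columns requires 1·y_finishing + 4·y_varnish = 38, 2·y_finishing + 1·y_varnish = 20.
→ y_finishing = 6 and y_varnish = 8.
cabinets enters the basis when its profit ≥ yᵀa₃ = 6·1 + 8·2 = 22.

22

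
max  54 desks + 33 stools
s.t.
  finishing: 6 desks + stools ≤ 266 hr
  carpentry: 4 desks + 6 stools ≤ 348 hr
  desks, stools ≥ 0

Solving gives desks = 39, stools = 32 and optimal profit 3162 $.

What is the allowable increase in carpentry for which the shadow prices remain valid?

Binding constraints: finishing, carpentry. The basis is B = [[6,1],[4,6]] with det 32.
Per unit increase in carpentry, x* moves by d = (-0.03125, 0.1875).
The basis stays optimal until desks reaches 0; allowable increase = 1248 hr.

1248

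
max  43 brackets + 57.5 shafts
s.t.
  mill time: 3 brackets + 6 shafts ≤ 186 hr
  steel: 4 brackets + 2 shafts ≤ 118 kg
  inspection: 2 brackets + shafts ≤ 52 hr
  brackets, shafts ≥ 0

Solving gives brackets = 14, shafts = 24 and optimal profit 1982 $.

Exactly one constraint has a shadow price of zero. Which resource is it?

mill time: 186/186 (binding)
steel: 104/118 (slack 14)
inspection: 52/52 (binding)
By complementary slackness, a constraint with positive slack has shadow price 0 → steel.

steel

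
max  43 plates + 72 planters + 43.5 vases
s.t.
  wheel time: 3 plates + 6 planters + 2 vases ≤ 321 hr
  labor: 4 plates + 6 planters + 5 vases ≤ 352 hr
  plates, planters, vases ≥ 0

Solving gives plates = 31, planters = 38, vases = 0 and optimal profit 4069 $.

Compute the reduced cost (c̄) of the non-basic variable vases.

-1.5

Check each constraint at x*: wheel time 321/321 (tight); labor 352/352 (tight).
From A_Bᵀ y = c: 3·y_wheel time + 4·y_labor = 43; 6·y_wheel time + 6·y_labor = 72.
This yields shadow prices y_wheel time = 5, y_labor = 7.
Reduced cost of vases: c₃ − yᵀa₃ = 43.5 − (5·2 + 7·5) = 43.5 − 45 = -1.5.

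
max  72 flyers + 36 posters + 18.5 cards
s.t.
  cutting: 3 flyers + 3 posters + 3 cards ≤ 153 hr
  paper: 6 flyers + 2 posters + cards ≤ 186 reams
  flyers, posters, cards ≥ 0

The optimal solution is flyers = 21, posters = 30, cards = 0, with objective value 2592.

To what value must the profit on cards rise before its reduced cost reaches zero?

27

At the optimum: cutting uses 153 of 153 (binding); paper uses 186 of 186 (binding).
Dual feasibility on the basic columns requires 3·y_cutting + 6·y_paper = 72, 3·y_cutting + 2·y_paper = 36.
This yields shadow prices y_cutting = 6, y_paper = 9.
cards enters the basis when its profit ≥ yᵀa₃ = 6·3 + 9·1 = 27.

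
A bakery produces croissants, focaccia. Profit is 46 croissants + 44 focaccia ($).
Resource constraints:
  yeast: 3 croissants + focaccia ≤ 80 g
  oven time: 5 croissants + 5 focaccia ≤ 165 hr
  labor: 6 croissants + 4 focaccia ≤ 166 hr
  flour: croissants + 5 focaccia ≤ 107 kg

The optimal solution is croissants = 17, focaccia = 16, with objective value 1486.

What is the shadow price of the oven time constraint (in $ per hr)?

8

Binding: oven time and labor. Non-binding: yeast (13 unused), flour (10 unused).
By complementary slackness, y = 0 for the non-binding constraints.
From A_Bᵀ y = c: 5·y_oven time + 6·y_labor = 46; 5·y_oven time + 4·y_labor = 44.
→ y_oven time = 8 and y_labor = 1.
Shadow price of oven time = 8.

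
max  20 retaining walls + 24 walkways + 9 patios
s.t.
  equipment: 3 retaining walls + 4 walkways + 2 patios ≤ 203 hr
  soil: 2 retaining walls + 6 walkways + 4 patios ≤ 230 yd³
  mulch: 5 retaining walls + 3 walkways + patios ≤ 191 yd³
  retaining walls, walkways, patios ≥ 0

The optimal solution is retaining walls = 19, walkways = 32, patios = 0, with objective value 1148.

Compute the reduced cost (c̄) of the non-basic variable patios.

At the optimum: equipment uses 185 of 203 (slack = 18); soil uses 230 of 230 (binding); mulch uses 191 of 191 (binding).
Since equipment is not tight, its dual is 0.
Dual feasibility on the basic columns requires 2·y_soil + 5·y_mulch = 20, 6·y_soil + 3·y_mulch = 24.
→ y_soil = 2.5 and y_mulch = 3.
Reduced cost of patios: c₃ − yᵀa₃ = 9 − (2.5·4 + 3·1) = 9 − 13 = -4.

-4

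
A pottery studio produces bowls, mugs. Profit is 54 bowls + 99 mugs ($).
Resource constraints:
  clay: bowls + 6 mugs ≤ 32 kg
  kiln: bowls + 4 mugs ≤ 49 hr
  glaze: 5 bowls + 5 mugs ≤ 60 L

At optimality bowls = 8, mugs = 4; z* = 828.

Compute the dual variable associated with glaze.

9

Check each constraint at x*: clay 32/32 (tight); kiln 24/49 (slack 25); glaze 60/60 (tight).
Slack constraints have shadow price 0 (complementary slackness).
From A_Bᵀ y = c: 1·y_clay + 5·y_glaze = 54; 6·y_clay + 5·y_glaze = 99.
→ y_clay = 9 and y_glaze = 9.
Shadow price of glaze = 9.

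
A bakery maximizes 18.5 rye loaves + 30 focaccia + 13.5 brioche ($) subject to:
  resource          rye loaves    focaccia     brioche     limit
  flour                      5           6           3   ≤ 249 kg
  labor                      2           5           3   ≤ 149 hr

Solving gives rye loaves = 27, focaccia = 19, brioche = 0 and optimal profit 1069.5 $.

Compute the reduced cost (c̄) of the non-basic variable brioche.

At the optimum: flour uses 249 of 249 (binding); labor uses 149 of 149 (binding).
Dual feasibility on the basic columns requires 5·y_flour + 2·y_labor = 18.5, 6·y_flour + 5·y_labor = 30.
→ y_flour = 2.5 and y_labor = 3.
Reduced cost of brioche: c₃ − yᵀa₃ = 13.5 − (2.5·3 + 3·3) = 13.5 − 16.5 = -3.

-3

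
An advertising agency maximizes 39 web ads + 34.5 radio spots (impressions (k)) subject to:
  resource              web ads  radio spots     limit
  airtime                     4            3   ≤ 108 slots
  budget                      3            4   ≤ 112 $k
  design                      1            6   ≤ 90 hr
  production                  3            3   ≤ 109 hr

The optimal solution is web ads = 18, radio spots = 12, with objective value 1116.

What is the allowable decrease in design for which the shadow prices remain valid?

63

Binding constraints: airtime, design. The basis is B = [[4,3],[1,6]] with det 21.
Per unit decrease in design, x* moves by d = (0.1429, -0.1905).
The basis stays optimal until radio spots reaches 0; allowable decrease = 63 hr.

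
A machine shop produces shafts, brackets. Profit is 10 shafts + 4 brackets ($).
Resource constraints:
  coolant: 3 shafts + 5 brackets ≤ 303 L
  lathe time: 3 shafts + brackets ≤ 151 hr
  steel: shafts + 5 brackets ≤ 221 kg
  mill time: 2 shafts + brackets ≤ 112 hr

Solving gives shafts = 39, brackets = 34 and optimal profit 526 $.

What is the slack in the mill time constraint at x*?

mill time used = 2·39 + 1·34 = 112; slack = 112 − 112 = 0.

0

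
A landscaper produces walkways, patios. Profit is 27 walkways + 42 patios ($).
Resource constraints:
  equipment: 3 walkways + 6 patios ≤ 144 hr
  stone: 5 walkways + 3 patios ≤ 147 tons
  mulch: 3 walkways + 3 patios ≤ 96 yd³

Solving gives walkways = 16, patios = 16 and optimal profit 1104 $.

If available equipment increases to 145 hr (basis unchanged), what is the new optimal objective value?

Binding: equipment and mulch. Non-binding: stone (19 unused).
Since stone is not tight, its dual is 0.
Dual feasibility on the basic columns requires 3·y_equipment + 3·y_mulch = 27, 6·y_equipment + 3·y_mulch = 42.
This yields shadow prices y_equipment = 5, y_mulch = 4.
Δz = y_equipment·Δb = 5 × (1) = 5, so new z* = 1104 + 5 = 1109.

1109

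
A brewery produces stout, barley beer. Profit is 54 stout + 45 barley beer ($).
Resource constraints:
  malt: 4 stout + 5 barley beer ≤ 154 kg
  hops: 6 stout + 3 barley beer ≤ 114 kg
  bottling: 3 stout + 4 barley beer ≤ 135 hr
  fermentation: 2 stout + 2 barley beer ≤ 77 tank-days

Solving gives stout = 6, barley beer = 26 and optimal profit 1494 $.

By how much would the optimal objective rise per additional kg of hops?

Binding: malt and hops. Non-binding: bottling (13 unused), fermentation (13 unused).
By complementary slackness, y = 0 for the non-binding constraints.
The binding rows give the dual system: 4·y_malt + 6·y_hops = 54 and 5·y_malt + 3·y_hops = 45.
Solving: y_malt = 6, y_hops = 5.
Shadow price of hops = 5.

5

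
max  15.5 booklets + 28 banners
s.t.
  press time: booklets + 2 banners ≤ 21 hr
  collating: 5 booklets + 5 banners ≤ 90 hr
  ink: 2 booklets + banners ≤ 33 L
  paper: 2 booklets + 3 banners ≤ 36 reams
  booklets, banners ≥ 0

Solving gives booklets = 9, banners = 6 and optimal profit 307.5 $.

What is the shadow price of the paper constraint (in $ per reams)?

3

Check each constraint at x*: press time 21/21 (tight); collating 75/90 (slack 15); ink 24/33 (slack 9); paper 36/36 (tight).
Since collating, ink are not tight, their duals are 0.
Dual feasibility on the basic columns requires 1·y_press time + 2·y_paper = 15.5, 2·y_press time + 3·y_paper = 28.
This yields shadow prices y_press time = 9.5, y_paper = 3.
Shadow price of paper = 3.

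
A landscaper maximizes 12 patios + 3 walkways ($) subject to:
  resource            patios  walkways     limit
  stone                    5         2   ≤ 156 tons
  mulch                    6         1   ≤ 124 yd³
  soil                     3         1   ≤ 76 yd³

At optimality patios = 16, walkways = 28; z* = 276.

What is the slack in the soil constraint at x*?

soil used = 3·16 + 1·28 = 76; slack = 76 − 76 = 0.

0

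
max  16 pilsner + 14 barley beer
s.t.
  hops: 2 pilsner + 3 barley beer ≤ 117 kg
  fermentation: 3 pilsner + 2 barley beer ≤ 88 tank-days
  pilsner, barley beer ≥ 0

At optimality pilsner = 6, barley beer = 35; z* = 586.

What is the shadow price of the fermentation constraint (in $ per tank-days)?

Check each constraint at x*: hops 117/117 (tight); fermentation 88/88 (tight).
The binding rows give the dual system: 2·y_hops + 3·y_fermentation = 16 and 3·y_hops + 2·y_fermentation = 14.
→ y_hops = 2 and y_fermentation = 4.
Shadow price of fermentation = 4.

4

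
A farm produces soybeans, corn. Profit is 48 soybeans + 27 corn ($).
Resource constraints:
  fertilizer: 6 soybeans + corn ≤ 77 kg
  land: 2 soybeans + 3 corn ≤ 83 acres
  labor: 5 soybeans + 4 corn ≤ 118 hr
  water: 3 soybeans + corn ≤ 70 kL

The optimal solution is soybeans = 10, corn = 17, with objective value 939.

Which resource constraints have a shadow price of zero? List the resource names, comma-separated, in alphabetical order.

land, water

fertilizer: 77/77 (binding)
land: 71/83 (slack 12)
labor: 118/118 (binding)
water: 47/70 (slack 23)
By complementary slackness, a constraint with positive slack has shadow price 0 → land, water.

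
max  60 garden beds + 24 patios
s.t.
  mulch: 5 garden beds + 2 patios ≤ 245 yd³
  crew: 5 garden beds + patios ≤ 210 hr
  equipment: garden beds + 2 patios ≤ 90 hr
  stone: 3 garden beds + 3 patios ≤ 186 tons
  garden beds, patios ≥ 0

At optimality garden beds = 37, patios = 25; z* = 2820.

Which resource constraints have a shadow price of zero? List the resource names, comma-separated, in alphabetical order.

mulch: 235/245 (slack 10)
crew: 210/210 (binding)
equipment: 87/90 (slack 3)
stone: 186/186 (binding)
By complementary slackness, a constraint with positive slack has shadow price 0 → equipment, mulch.

equipment, mulch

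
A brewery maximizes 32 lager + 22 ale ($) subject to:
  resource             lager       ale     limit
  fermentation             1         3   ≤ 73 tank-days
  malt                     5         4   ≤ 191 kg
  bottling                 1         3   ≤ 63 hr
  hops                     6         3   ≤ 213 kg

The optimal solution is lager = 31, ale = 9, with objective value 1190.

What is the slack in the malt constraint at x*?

0

malt used = 5·31 + 4·9 = 191; slack = 191 − 191 = 0.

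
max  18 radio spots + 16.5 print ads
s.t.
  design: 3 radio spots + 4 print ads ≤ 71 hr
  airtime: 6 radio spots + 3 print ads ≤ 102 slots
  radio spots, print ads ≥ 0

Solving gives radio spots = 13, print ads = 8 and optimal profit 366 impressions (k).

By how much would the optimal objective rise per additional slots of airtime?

At the optimum: design uses 71 of 71 (binding); airtime uses 102 of 102 (binding).
From A_Bᵀ y = c: 3·y_design + 6·y_airtime = 18; 4·y_design + 3·y_airtime = 16.5.
This yields shadow prices y_design = 3, y_airtime = 1.5.
Shadow price of airtime = 1.5.

1.5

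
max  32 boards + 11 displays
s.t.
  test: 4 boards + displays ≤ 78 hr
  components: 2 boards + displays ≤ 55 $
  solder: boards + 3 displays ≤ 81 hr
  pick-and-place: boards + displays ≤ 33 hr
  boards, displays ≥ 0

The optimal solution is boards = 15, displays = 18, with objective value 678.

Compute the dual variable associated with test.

7

Binding: test and pick-and-place. Non-binding: components (7 unused), solder (12 unused).
Since components, solder are not tight, their duals are 0.
From A_Bᵀ y = c: 4·y_test + 1·y_pick-and-place = 32; 1·y_test + 1·y_pick-and-place = 11.
Solving: y_test = 7, y_pick-and-place = 4.
Shadow price of test = 7.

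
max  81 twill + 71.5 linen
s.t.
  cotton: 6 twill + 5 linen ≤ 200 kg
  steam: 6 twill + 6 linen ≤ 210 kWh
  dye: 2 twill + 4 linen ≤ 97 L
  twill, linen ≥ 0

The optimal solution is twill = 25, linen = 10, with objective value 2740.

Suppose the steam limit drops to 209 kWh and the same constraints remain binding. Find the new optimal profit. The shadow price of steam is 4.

Δb = -1, so new z* = 2740 + (4)·(-1) = 2740 − 4 = 2736.

2736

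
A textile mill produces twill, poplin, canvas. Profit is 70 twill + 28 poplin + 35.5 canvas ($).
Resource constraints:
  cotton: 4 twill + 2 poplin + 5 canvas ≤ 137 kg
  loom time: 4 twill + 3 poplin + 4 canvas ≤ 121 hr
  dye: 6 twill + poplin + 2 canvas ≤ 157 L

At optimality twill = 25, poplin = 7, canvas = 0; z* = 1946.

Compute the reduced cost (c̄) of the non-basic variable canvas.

At the optimum: cotton uses 114 of 137 (slack = 23); loom time uses 121 of 121 (binding); dye uses 157 of 157 (binding).
Since cotton is not tight, its dual is 0.
From A_Bᵀ y = c: 4·y_loom time + 6·y_dye = 70; 3·y_loom time + 1·y_dye = 28.
Solving: y_loom time = 7, y_dye = 7.
Reduced cost of canvas: c₃ − yᵀa₃ = 35.5 − (7·4 + 7·2) = 35.5 − 42 = -6.5.

-6.5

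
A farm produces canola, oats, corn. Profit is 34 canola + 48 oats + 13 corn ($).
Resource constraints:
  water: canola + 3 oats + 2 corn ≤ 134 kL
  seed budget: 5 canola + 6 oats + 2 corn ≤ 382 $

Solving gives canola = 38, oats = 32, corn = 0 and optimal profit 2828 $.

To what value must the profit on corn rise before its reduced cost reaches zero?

20

Both water and seed budget are binding at x*.
The binding rows give the dual system: 1·y_water + 5·y_seed budget = 34 and 3·y_water + 6·y_seed budget = 48.
This yields shadow prices y_water = 4, y_seed budget = 6.
corn enters the basis when its profit ≥ yᵀa₃ = 4·2 + 6·2 = 20.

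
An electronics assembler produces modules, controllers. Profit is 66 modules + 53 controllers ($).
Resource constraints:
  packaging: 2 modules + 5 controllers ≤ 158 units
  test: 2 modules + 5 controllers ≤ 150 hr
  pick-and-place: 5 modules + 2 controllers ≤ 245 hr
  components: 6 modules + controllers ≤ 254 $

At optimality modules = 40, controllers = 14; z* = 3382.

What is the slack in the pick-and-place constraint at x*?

17

pick-and-place used = 5·40 + 2·14 = 228; slack = 245 − 228 = 17.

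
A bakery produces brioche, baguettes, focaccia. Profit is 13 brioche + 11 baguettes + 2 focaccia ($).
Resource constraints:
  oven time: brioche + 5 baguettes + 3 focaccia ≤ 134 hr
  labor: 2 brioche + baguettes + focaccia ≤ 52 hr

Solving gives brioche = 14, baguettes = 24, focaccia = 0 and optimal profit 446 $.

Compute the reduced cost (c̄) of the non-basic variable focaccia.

-7

At the optimum: oven time uses 134 of 134 (binding); labor uses 52 of 52 (binding).
From A_Bᵀ y = c: 1·y_oven time + 2·y_labor = 13; 5·y_oven time + 1·y_labor = 11.
→ y_oven time = 1 and y_labor = 6.
Reduced cost of focaccia: c₃ − yᵀa₃ = 2 − (1·3 + 6·1) = 2 − 9 = -7.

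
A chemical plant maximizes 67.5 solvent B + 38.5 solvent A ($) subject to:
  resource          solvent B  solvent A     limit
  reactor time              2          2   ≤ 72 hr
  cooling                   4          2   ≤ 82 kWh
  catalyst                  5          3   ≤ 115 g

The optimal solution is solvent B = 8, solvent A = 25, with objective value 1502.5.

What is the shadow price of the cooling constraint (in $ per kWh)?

5

Check each constraint at x*: reactor time 66/72 (slack 6); cooling 82/82 (tight); catalyst 115/115 (tight).
Since reactor time is not tight, its dual is 0.
From A_Bᵀ y = c: 4·y_cooling + 5·y_catalyst = 67.5; 2·y_cooling + 3·y_catalyst = 38.5.
Solving: y_cooling = 5, y_catalyst = 9.5.
Shadow price of cooling = 5.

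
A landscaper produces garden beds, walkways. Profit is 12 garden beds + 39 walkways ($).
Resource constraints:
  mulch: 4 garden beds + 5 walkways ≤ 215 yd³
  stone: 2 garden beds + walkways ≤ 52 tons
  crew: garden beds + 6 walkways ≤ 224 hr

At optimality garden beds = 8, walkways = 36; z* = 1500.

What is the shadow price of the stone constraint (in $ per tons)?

3

Check each constraint at x*: mulch 212/215 (slack 3); stone 52/52 (tight); crew 224/224 (tight).
By complementary slackness, y = 0 for the non-binding constraint.
Dual feasibility on the basic columns requires 2·y_stone + 1·y_crew = 12, 1·y_stone + 6·y_crew = 39.
Solving: y_stone = 3, y_crew = 6.
Shadow price of stone = 3.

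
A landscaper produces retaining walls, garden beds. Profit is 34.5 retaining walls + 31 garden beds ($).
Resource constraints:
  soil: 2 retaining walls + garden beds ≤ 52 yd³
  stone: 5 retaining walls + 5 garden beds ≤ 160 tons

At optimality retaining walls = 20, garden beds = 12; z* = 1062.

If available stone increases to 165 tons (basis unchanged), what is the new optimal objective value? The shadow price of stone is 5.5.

Δb = 5, so new z* = 1062 + (5.5)·(5) = 1062 + 27.5 = 1089.5.

1089.5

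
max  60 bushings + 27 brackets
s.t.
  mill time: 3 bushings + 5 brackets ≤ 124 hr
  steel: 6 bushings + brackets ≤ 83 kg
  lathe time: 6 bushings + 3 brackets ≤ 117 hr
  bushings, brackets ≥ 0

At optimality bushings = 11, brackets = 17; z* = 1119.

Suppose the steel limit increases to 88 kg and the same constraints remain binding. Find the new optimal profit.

Binding: steel and lathe time. Non-binding: mill time (6 unused).
Since mill time is not tight, its dual is 0.
The binding rows give the dual system: 6·y_steel + 6·y_lathe time = 60 and 1·y_steel + 3·y_lathe time = 27.
Solving: y_steel = 1.5, y_lathe time = 8.5.
Δz = y_steel·Δb = 1.5 × (5) = 7.5, so new z* = 1119 + 7.5 = 1126.5.

1126.5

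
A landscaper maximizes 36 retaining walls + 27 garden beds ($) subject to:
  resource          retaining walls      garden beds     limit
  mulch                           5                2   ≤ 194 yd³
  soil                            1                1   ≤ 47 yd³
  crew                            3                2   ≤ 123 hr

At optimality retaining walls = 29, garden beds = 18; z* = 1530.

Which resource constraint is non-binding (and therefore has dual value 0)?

mulch

mulch: 181/194 (slack 13)
soil: 47/47 (binding)
crew: 123/123 (binding)
By complementary slackness, a constraint with positive slack has shadow price 0 → mulch.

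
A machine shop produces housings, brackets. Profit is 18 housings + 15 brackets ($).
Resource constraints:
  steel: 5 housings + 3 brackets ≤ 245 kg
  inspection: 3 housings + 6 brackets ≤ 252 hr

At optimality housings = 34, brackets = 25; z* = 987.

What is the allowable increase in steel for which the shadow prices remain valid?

Binding constraints: steel, inspection. The basis is B = [[5,3],[3,6]] with det 21.
Per unit increase in steel, x* moves by d = (0.2857, -0.1429).
The basis stays optimal until brackets reaches 0; allowable increase = 175 kg.

175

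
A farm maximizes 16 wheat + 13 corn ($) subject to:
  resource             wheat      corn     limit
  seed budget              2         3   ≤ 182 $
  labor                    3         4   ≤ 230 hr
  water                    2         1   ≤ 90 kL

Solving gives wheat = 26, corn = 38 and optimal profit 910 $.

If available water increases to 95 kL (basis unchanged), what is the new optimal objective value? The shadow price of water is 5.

935

Δb = 5, so new z* = 910 + (5)·(5) = 910 + 25 = 935.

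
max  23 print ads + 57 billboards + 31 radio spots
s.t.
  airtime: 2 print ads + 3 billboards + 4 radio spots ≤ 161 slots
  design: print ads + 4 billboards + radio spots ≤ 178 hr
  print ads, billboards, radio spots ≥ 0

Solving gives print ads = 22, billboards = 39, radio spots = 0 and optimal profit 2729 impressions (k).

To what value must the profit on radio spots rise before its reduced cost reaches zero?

37

At the optimum: airtime uses 161 of 161 (binding); design uses 178 of 178 (binding).
The binding rows give the dual system: 2·y_airtime + 1·y_design = 23 and 3·y_airtime + 4·y_design = 57.
Solving: y_airtime = 7, y_design = 9.
radio spots enters the basis when its profit ≥ yᵀa₃ = 7·4 + 9·1 = 37.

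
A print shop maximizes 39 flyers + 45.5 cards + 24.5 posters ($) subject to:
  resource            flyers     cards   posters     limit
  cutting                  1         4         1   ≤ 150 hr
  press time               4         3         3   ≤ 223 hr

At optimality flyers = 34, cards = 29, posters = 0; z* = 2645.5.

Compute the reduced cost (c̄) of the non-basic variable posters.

At the optimum: cutting uses 150 of 150 (binding); press time uses 223 of 223 (binding).
Dual feasibility on the basic columns requires 1·y_cutting + 4·y_press time = 39, 4·y_cutting + 3·y_press time = 45.5.
→ y_cutting = 5 and y_press time = 8.5.
Reduced cost of posters: c₃ − yᵀa₃ = 24.5 − (5·1 + 8.5·3) = 24.5 − 30.5 = -6.

-6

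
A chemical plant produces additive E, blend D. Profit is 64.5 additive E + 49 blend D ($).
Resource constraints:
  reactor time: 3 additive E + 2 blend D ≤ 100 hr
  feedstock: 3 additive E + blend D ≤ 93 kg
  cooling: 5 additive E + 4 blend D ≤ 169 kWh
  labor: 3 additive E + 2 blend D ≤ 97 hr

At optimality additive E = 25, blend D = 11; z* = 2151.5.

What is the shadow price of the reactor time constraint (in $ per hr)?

0

Binding: cooling and labor. Non-binding: reactor time (3 unused), feedstock (7 unused).
Slack constraints have shadow price 0 (complementary slackness).
Dual feasibility on the basic columns requires 5·y_cooling + 3·y_labor = 64.5, 4·y_cooling + 2·y_labor = 49.
→ y_cooling = 9 and y_labor = 6.5.
Shadow price of reactor time = 0.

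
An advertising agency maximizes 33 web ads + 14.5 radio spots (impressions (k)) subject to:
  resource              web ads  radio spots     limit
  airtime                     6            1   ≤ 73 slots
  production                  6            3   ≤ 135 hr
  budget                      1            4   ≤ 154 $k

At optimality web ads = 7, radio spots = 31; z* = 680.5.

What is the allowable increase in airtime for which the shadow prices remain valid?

Binding constraints: airtime, production. The basis is B = [[6,1],[6,3]] with det 12.
Per unit increase in airtime, x* moves by d = (0.25, -0.5).
The basis stays optimal until radio spots reaches 0; allowable increase = 62 slots.

62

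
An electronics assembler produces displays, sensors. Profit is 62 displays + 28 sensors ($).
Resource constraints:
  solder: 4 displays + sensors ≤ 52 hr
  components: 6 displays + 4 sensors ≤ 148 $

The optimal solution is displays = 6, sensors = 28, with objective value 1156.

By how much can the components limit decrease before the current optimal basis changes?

70

Binding constraints: solder, components. The basis is B = [[4,1],[6,4]] with det 10.
Per unit decrease in components, x* moves by d = (0.1, -0.4).
The basis stays optimal until sensors reaches 0; allowable decrease = 70 $.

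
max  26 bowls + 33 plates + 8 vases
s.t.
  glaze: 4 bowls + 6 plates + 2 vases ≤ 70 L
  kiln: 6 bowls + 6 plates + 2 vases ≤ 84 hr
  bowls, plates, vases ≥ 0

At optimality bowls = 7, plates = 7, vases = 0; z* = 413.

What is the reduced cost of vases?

Check each constraint at x*: glaze 70/70 (tight); kiln 84/84 (tight).
The binding rows give the dual system: 4·y_glaze + 6·y_kiln = 26 and 6·y_glaze + 6·y_kiln = 33.
→ y_glaze = 3.5 and y_kiln = 2.
Reduced cost of vases: c₃ − yᵀa₃ = 8 − (3.5·2 + 2·2) = 8 − 11 = -3.

-3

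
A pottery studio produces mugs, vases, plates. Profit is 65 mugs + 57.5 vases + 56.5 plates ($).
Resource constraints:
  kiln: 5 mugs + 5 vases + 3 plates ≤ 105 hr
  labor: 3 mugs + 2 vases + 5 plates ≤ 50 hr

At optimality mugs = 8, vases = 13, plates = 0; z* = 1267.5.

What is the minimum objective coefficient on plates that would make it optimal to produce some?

At the optimum: kiln uses 105 of 105 (binding); labor uses 50 of 50 (binding).
The binding rows give the dual system: 5·y_kiln + 3·y_labor = 65 and 5·y_kiln + 2·y_labor = 57.5.
This yields shadow prices y_kiln = 8.5, y_labor = 7.5.
plates enters the basis when its profit ≥ yᵀa₃ = 8.5·3 + 7.5·5 = 63.

63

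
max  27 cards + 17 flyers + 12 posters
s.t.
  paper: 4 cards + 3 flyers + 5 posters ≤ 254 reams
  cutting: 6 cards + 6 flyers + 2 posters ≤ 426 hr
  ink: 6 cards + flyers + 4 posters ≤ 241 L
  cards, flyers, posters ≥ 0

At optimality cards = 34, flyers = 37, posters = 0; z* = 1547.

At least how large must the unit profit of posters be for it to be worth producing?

13

Binding: cutting and ink. Non-binding: paper (7 unused).
Since paper is not tight, its dual is 0.
The binding rows give the dual system: 6·y_cutting + 6·y_ink = 27 and 6·y_cutting + 1·y_ink = 17.
This yields shadow prices y_cutting = 2.5, y_ink = 2.
posters enters the basis when its profit ≥ yᵀa₃ = 2.5·2 + 2·4 = 13.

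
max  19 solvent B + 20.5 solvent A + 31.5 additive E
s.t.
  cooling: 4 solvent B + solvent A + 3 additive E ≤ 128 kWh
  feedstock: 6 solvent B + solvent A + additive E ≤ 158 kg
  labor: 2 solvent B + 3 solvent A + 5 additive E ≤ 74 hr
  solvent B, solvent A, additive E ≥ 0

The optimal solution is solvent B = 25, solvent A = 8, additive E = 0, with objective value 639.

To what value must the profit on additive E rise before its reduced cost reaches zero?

At the optimum: cooling uses 108 of 128 (slack = 20); feedstock uses 158 of 158 (binding); labor uses 74 of 74 (binding).
Since cooling is not tight, its dual is 0.
Dual feasibility on the basic columns requires 6·y_feedstock + 2·y_labor = 19, 1·y_feedstock + 3·y_labor = 20.5.
→ y_feedstock = 1 and y_labor = 6.5.
additive E enters the basis when its profit ≥ yᵀa₃ = 1·1 + 6.5·5 = 33.5.

33.5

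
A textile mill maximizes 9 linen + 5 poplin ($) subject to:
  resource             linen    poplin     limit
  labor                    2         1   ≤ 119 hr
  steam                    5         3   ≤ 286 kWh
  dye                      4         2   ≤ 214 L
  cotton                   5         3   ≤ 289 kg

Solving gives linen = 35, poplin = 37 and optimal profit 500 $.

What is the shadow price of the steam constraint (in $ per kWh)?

Binding: steam and dye. Non-binding: labor (12 unused), cotton (3 unused).
Since labor, cotton are not tight, their duals are 0.
Dual feasibility on the basic columns requires 5·y_steam + 4·y_dye = 9, 3·y_steam + 2·y_dye = 5.
Solving: y_steam = 1, y_dye = 1.
Shadow price of steam = 1.

1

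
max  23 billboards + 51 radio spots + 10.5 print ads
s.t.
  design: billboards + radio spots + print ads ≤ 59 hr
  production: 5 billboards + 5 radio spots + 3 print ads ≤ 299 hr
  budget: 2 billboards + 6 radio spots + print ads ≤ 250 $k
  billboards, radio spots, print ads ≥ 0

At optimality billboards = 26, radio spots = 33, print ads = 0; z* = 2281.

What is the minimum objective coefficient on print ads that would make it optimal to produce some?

At the optimum: design uses 59 of 59 (binding); production uses 295 of 299 (slack = 4); budget uses 250 of 250 (binding).
By complementary slackness, y = 0 for the non-binding constraint.
From A_Bᵀ y = c: 1·y_design + 2·y_budget = 23; 1·y_design + 6·y_budget = 51.
This yields shadow prices y_design = 9, y_budget = 7.
print ads enters the basis when its profit ≥ yᵀa₃ = 9·1 + 7·1 = 16.

16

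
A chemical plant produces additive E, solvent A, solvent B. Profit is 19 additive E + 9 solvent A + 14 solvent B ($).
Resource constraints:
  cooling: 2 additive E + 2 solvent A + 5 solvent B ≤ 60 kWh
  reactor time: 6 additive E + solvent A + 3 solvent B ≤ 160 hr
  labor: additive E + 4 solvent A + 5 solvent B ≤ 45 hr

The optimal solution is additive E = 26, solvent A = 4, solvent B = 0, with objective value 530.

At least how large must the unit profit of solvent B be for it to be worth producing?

23.5

Binding: cooling and reactor time. Non-binding: labor (3 unused).
By complementary slackness, y = 0 for the non-binding constraint.
The binding rows give the dual system: 2·y_cooling + 6·y_reactor time = 19 and 2·y_cooling + 1·y_reactor time = 9.
This yields shadow prices y_cooling = 3.5, y_reactor time = 2.
solvent B enters the basis when its profit ≥ yᵀa₃ = 3.5·5 + 2·3 = 23.5.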